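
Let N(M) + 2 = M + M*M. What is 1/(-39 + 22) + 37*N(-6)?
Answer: 17611/17 ≈ 1035.9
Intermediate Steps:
N(M) = -2 + M + M**2 (N(M) = -2 + (M + M*M) = -2 + (M + M**2) = -2 + M + M**2)
1/(-39 + 22) + 37*N(-6) = 1/(-39 + 22) + 37*(-2 - 6 + (-6)**2) = 1/(-17) + 37*(-2 - 6 + 36) = -1/17 + 37*28 = -1/17 + 1036 = 17611/17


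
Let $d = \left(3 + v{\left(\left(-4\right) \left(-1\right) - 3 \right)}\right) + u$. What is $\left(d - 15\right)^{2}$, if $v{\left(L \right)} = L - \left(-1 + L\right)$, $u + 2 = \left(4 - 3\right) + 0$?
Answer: $144$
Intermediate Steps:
$u = -1$ ($u = -2 + \left(\left(4 - 3\right) + 0\right) = -2 + \left(1 + 0\right) = -2 + 1 = -1$)
$v{\left(L \right)} = 1$
$d = 3$ ($d = \left(3 + 1\right) - 1 = 4 - 1 = 3$)
$\left(d - 15\right)^{2} = \left(3 - 15\right)^{2} = \left(-12\right)^{2} = 144$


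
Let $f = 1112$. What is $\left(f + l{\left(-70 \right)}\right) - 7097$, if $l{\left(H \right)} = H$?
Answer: $-6055$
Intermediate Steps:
$\left(f + l{\left(-70 \right)}\right) - 7097 = \left(1112 - 70\right) - 7097 = 1042 - 7097 = -6055$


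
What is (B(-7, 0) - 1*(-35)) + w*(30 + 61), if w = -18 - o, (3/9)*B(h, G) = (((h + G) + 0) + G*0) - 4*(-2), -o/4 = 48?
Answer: 15872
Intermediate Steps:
o = -192 (o = -4*48 = -192)
B(h, G) = 24 + 3*G + 3*h (B(h, G) = 3*((((h + G) + 0) + G*0) - 4*(-2)) = 3*((((G + h) + 0) + 0) + 8) = 3*(((G + h) + 0) + 8) = 3*((G + h) + 8) = 3*(8 + G + h) = 24 + 3*G + 3*h)
w = 174 (w = -18 - 1*(-192) = -18 + 192 = 174)
(B(-7, 0) - 1*(-35)) + w*(30 + 61) = ((24 + 3*0 + 3*(-7)) - 1*(-35)) + 174*(30 + 61) = ((24 + 0 - 21) + 35) + 174*91 = (3 + 35) + 15834 = 38 + 15834 = 15872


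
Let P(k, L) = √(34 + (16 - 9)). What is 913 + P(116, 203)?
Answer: 913 + √41 ≈ 919.40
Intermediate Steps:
P(k, L) = √41 (P(k, L) = √(34 + 7) = √41)
913 + P(116, 203) = 913 + √41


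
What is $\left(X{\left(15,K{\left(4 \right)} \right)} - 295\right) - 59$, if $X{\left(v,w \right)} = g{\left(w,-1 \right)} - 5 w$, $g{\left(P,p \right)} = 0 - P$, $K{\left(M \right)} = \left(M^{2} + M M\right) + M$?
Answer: $-570$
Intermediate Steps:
$K{\left(M \right)} = M + 2 M^{2}$ ($K{\left(M \right)} = \left(M^{2} + M^{2}\right) + M = 2 M^{2} + M = M + 2 M^{2}$)
$g{\left(P,p \right)} = - P$
$X{\left(v,w \right)} = - 6 w$ ($X{\left(v,w \right)} = - w - 5 w = - 6 w$)
$\left(X{\left(15,K{\left(4 \right)} \right)} - 295\right) - 59 = \left(- 6 \cdot 4 \left(1 + 2 \cdot 4\right) - 295\right) - 59 = \left(- 6 \cdot 4 \left(1 + 8\right) - 295\right) - 59 = \left(- 6 \cdot 4 \cdot 9 - 295\right) - 59 = \left(\left(-6\right) 36 - 295\right) - 59 = \left(-216 - 295\right) - 59 = -511 - 59 = -570$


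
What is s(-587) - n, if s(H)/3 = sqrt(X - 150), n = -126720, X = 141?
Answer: 126720 + 9*I ≈ 1.2672e+5 + 9.0*I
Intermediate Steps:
s(H) = 9*I (s(H) = 3*sqrt(141 - 150) = 3*sqrt(-9) = 3*(3*I) = 9*I)
s(-587) - n = 9*I - 1*(-126720) = 9*I + 126720 = 126720 + 9*I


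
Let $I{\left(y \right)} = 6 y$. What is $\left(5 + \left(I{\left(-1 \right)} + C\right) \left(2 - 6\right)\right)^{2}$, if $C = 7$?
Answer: $1$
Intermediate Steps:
$\left(5 + \left(I{\left(-1 \right)} + C\right) \left(2 - 6\right)\right)^{2} = \left(5 + \left(6 \left(-1\right) + 7\right) \left(2 - 6\right)\right)^{2} = \left(5 + \left(-6 + 7\right) \left(-4\right)\right)^{2} = \left(5 + 1 \left(-4\right)\right)^{2} = \left(5 - 4\right)^{2} = 1^{2} = 1$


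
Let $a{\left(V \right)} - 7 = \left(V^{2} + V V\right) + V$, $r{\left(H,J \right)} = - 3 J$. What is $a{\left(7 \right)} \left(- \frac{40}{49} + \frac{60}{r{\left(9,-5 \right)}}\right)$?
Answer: $\frac{2496}{7} \approx 356.57$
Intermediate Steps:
$a{\left(V \right)} = 7 + V + 2 V^{2}$ ($a{\left(V \right)} = 7 + \left(\left(V^{2} + V V\right) + V\right) = 7 + \left(\left(V^{2} + V^{2}\right) + V\right) = 7 + \left(2 V^{2} + V\right) = 7 + \left(V + 2 V^{2}\right) = 7 + V + 2 V^{2}$)
$a{\left(7 \right)} \left(- \frac{40}{49} + \frac{60}{r{\left(9,-5 \right)}}\right) = \left(7 + 7 + 2 \cdot 7^{2}\right) \left(- \frac{40}{49} + \frac{60}{\left(-3\right) \left(-5\right)}\right) = \left(7 + 7 + 2 \cdot 49\right) \left(\left(-40\right) \frac{1}{49} + \frac{60}{15}\right) = \left(7 + 7 + 98\right) \left(- \frac{40}{49} + 60 \cdot \frac{1}{15}\right) = 112 \left(- \frac{40}{49} + 4\right) = 112 \cdot \frac{156}{49} = \frac{2496}{7}$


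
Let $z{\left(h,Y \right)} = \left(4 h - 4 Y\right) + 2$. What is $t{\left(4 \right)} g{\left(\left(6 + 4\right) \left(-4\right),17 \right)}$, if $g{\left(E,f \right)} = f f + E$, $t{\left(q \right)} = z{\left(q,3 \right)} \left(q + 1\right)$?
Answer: $7470$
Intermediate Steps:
$z{\left(h,Y \right)} = 2 - 4 Y + 4 h$ ($z{\left(h,Y \right)} = \left(- 4 Y + 4 h\right) + 2 = 2 - 4 Y + 4 h$)
$t{\left(q \right)} = \left(1 + q\right) \left(-10 + 4 q\right)$ ($t{\left(q \right)} = \left(2 - 12 + 4 q\right) \left(q + 1\right) = \left(2 - 12 + 4 q\right) \left(1 + q\right) = \left(-10 + 4 q\right) \left(1 + q\right) = \left(1 + q\right) \left(-10 + 4 q\right)$)
$g{\left(E,f \right)} = E + f^{2}$ ($g{\left(E,f \right)} = f^{2} + E = E + f^{2}$)
$t{\left(4 \right)} g{\left(\left(6 + 4\right) \left(-4\right),17 \right)} = 2 \left(1 + 4\right) \left(-5 + 2 \cdot 4\right) \left(\left(6 + 4\right) \left(-4\right) + 17^{2}\right) = 2 \cdot 5 \left(-5 + 8\right) \left(10 \left(-4\right) + 289\right) = 2 \cdot 5 \cdot 3 \left(-40 + 289\right) = 30 \cdot 249 = 7470$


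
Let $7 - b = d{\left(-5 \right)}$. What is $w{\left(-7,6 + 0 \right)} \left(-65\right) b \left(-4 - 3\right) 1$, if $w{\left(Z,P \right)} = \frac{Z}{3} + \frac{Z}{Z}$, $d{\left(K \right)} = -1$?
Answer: $- \frac{14560}{3} \approx -4853.3$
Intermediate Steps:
$b = 8$ ($b = 7 - -1 = 7 + 1 = 8$)
$w{\left(Z,P \right)} = 1 + \frac{Z}{3}$ ($w{\left(Z,P \right)} = Z \frac{1}{3} + 1 = \frac{Z}{3} + 1 = 1 + \frac{Z}{3}$)
$w{\left(-7,6 + 0 \right)} \left(-65\right) b \left(-4 - 3\right) 1 = \left(1 + \frac{1}{3} \left(-7\right)\right) \left(-65\right) 8 \left(-4 - 3\right) 1 = \left(1 - \frac{7}{3}\right) \left(-65\right) 8 \left(-4 - 3\right) 1 = \left(- \frac{4}{3}\right) \left(-65\right) 8 \left(-7\right) 1 = \frac{260 \left(\left(-56\right) 1\right)}{3} = \frac{260}{3} \left(-56\right) = - \frac{14560}{3}$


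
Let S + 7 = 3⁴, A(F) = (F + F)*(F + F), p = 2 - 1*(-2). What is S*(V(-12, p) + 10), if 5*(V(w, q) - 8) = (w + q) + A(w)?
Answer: 48692/5 ≈ 9738.4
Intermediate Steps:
p = 4 (p = 2 + 2 = 4)
A(F) = 4*F² (A(F) = (2*F)*(2*F) = 4*F²)
V(w, q) = 8 + q/5 + w/5 + 4*w²/5 (V(w, q) = 8 + ((w + q) + 4*w²)/5 = 8 + ((q + w) + 4*w²)/5 = 8 + (q + w + 4*w²)/5 = 8 + (q/5 + w/5 + 4*w²/5) = 8 + q/5 + w/5 + 4*w²/5)
S = 74 (S = -7 + 3⁴ = -7 + 81 = 74)
S*(V(-12, p) + 10) = 74*((8 + (⅕)*4 + (⅕)*(-12) + (⅘)*(-12)²) + 10) = 74*((8 + ⅘ - 12/5 + (⅘)*144) + 10) = 74*((8 + ⅘ - 12/5 + 576/5) + 10) = 74*(608/5 + 10) = 74*(658/5) = 48692/5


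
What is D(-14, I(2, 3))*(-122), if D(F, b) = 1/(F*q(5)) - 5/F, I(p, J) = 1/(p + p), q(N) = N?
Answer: -1464/35 ≈ -41.829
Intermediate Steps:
I(p, J) = 1/(2*p)
D(F, b) = -24/(5*F) (D(F, b) = 1/(F*5) - 5/F = (1/5)/F - 5/F = 1/(5*F) - 5/F = -24/(5*F))
D(-14, I(2, 3))*(-122) = -24/5/(-14)*(-122) = -24/5*(-1/14)*(-122) = (12/35)*(-122) = -1464/35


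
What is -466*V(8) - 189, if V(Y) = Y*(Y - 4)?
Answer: -15101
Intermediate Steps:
V(Y) = Y*(-4 + Y)
-466*V(8) - 189 = -3728*(-4 + 8) - 189 = -3728*4 - 189 = -466*32 - 189 = -14912 - 189 = -15101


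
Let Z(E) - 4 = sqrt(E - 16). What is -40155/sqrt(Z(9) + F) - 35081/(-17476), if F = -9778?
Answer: 35081/17476 - 40155/sqrt(-9774 + I*sqrt(7)) ≈ 1.9524 + 406.17*I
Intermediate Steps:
Z(E) = 4 + sqrt(-16 + E) (Z(E) = 4 + sqrt(E - 16) = 4 + sqrt(-16 + E))
-40155/sqrt(Z(9) + F) - 35081/(-17476) = -40155/sqrt((4 + sqrt(-16 + 9)) - 9778) - 35081/(-17476) = -40155/sqrt((4 + sqrt(-7)) - 9778) - 35081*(-1/17476) = -40155/sqrt((4 + I*sqrt(7)) - 9778) + 35081/17476 = -40155/sqrt(-9774 + I*sqrt(7)) + 35081/17476 = 35081/17476 - 40155/sqrt(-9774 + I*sqrt(7))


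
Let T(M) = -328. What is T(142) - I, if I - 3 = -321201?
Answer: 320870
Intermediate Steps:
I = -321198 (I = 3 - 321201 = -321198)
T(142) - I = -328 - 1*(-321198) = -328 + 321198 = 320870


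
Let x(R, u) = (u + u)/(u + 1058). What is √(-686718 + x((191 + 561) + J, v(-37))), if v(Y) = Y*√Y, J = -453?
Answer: 2*√((-181636911 + 6352123*I*√37)/(1058 - 37*I*√37)) ≈ 0.00024559 - 828.68*I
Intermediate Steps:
v(Y) = Y^(3/2)
x(R, u) = 2*u/(1058 + u) (x(R, u) = (2*u)/(1058 + u) = 2*u/(1058 + u))
√(-686718 + x((191 + 561) + J, v(-37))) = √(-686718 + 2*(-37)^(3/2)/(1058 + (-37)^(3/2))) = √(-686718 + 2*(-37*I*√37)/(1058 - 37*I*√37)) = √(-686718 - 74*I*√37/(1058 - 37*I*√37))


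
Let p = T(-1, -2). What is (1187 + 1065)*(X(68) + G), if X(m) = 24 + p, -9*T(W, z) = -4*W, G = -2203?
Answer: -44172980/9 ≈ -4.9081e+6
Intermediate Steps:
T(W, z) = 4*W/9 (T(W, z) = -(-4)*W/9 = 4*W/9)
p = -4/9 (p = (4/9)*(-1) = -4/9 ≈ -0.44444)
X(m) = 212/9 (X(m) = 24 - 4/9 = 212/9)
(1187 + 1065)*(X(68) + G) = (1187 + 1065)*(212/9 - 2203) = 2252*(-19615/9) = -44172980/9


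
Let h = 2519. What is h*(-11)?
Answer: -27709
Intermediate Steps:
h*(-11) = 2519*(-11) = -27709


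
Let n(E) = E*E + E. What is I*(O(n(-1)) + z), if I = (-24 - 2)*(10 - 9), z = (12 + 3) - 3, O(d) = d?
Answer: -312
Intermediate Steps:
n(E) = E + E**2 (n(E) = E**2 + E = E + E**2)
z = 12 (z = 15 - 3 = 12)
I = -26 (I = -26*1 = -26)
I*(O(n(-1)) + z) = -26*(-(1 - 1) + 12) = -26*(-1*0 + 12) = -26*(0 + 12) = -26*12 = -312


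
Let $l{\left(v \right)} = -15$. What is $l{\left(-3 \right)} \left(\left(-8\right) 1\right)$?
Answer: $120$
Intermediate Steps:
$l{\left(-3 \right)} \left(\left(-8\right) 1\right) = - 15 \left(\left(-8\right) 1\right) = \left(-15\right) \left(-8\right) = 120$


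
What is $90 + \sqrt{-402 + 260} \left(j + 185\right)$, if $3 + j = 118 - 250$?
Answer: $90 + 50 i \sqrt{142} \approx 90.0 + 595.82 i$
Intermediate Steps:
$j = -135$ ($j = -3 + \left(118 - 250\right) = -3 - 132 = -135$)
$90 + \sqrt{-402 + 260} \left(j + 185\right) = 90 + \sqrt{-402 + 260} \left(-135 + 185\right) = 90 + \sqrt{-142} \cdot 50 = 90 + i \sqrt{142} \cdot 50 = 90 + 50 i \sqrt{142}$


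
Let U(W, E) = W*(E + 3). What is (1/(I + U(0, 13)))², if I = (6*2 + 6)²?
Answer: 1/104976 ≈ 9.5260e-6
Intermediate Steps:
U(W, E) = W*(3 + E)
I = 324 (I = (12 + 6)² = 18² = 324)
(1/(I + U(0, 13)))² = (1/(324 + 0*(3 + 13)))² = (1/(324 + 0*16))² = (1/(324 + 0))² = (1/324)² = 1/104976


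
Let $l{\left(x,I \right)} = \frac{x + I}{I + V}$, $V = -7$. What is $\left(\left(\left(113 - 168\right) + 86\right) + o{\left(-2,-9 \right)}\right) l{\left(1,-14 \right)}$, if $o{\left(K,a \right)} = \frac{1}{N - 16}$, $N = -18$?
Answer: $\frac{4563}{238} \approx 19.172$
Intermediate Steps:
$o{\left(K,a \right)} = - \frac{1}{34}$ ($o{\left(K,a \right)} = \frac{1}{-18 - 16} = \frac{1}{-34} = - \frac{1}{34}$)
$l{\left(x,I \right)} = \frac{I + x}{-7 + I}$ ($l{\left(x,I \right)} = \frac{x + I}{I - 7} = \frac{I + x}{-7 + I}$)
$\left(\left(\left(113 - 168\right) + 86\right) + o{\left(-2,-9 \right)}\right) l{\left(1,-14 \right)} = \left(\left(\left(113 - 168\right) + 86\right) - \frac{1}{34}\right) \frac{-14 + 1}{-7 - 14} = \left(\left(-55 + 86\right) - \frac{1}{34}\right) \frac{1}{-21} \left(-13\right) = \left(31 - \frac{1}{34}\right) \left(\left(- \frac{1}{21}\right) \left(-13\right)\right) = \frac{1053}{34} \cdot \frac{13}{21} = \frac{4563}{238}$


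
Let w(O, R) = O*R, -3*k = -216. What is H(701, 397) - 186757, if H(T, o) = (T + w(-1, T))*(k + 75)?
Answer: -186757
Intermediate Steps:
k = 72 (k = -⅓*(-216) = 72)
H(T, o) = 0 (H(T, o) = (T - T)*(72 + 75) = 0*147 = 0)
H(701, 397) - 186757 = 0 - 186757 = -186757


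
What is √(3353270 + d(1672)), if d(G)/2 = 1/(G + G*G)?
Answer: √1639883397527798577/699314 ≈ 1831.2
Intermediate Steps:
d(G) = 2/(G + G²) (d(G) = 2/(G + G*G) = 2/(G + G²))
√(3353270 + d(1672)) = √(3353270 + 2/(1672*(1 + 1672))) = √(3353270 + 2*(1/1672)/1673) = √(3353270 + 2*(1/1672)*(1/1673)) = √(3353270 + 1/1398628) = √(4689977313561/1398628) = √1639883397527798577/699314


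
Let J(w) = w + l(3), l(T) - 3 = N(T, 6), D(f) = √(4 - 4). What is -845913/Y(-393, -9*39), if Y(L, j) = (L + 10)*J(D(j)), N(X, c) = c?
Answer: 281971/1149 ≈ 245.41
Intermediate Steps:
D(f) = 0 (D(f) = √0 = 0)
l(T) = 9 (l(T) = 3 + 6 = 9)
J(w) = 9 + w (J(w) = w + 9 = 9 + w)
Y(L, j) = 90 + 9*L (Y(L, j) = (L + 10)*(9 + 0) = (10 + L)*9 = 90 + 9*L)
-845913/Y(-393, -9*39) = -845913/(90 + 9*(-393)) = -845913/(90 - 3537) = -845913/(-3447) = -845913*(-1/3447) = 281971/1149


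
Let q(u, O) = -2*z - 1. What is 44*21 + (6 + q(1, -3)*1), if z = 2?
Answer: 925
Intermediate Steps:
q(u, O) = -5 (q(u, O) = -2*2 - 1 = -4 - 1 = -5)
44*21 + (6 + q(1, -3)*1) = 44*21 + (6 - 5*1) = 924 + (6 - 5) = 924 + 1 = 925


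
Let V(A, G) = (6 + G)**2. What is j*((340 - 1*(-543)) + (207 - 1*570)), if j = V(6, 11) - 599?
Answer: -161200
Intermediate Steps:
j = -310 (j = (6 + 11)**2 - 599 = 17**2 - 599 = 289 - 599 = -310)
j*((340 - 1*(-543)) + (207 - 1*570)) = -310*((340 - 1*(-543)) + (207 - 1*570)) = -310*((340 + 543) + (207 - 570)) = -310*(883 - 363) = -310*520 = -161200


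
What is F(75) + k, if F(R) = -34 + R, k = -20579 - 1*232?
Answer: -20770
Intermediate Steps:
k = -20811 (k = -20579 - 232 = -20811)
F(75) + k = (-34 + 75) - 20811 = 41 - 20811 = -20770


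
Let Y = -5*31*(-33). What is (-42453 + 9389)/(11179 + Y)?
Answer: -16532/8147 ≈ -2.0292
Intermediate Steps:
Y = 5115 (Y = -155*(-33) = 5115)
(-42453 + 9389)/(11179 + Y) = (-42453 + 9389)/(11179 + 5115) = -33064/16294 = -33064*1/16294 = -16532/8147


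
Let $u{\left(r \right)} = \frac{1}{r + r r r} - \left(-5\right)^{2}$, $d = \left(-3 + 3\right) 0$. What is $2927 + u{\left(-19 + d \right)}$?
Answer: $\frac{19959955}{6878} \approx 2902.0$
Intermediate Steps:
$d = 0$ ($d = 0 \cdot 0 = 0$)
$u{\left(r \right)} = -25 + \frac{1}{r + r^{3}}$ ($u{\left(r \right)} = \frac{1}{r + r^{2} r} - 25 = \frac{1}{r + r^{3}} - 25 = -25 + \frac{1}{r + r^{3}}$)
$2927 + u{\left(-19 + d \right)} = 2927 + \frac{1 - 25 \left(-19 + 0\right) - 25 \left(-19 + 0\right)^{3}}{\left(-19 + 0\right) + \left(-19 + 0\right)^{3}} = 2927 + \frac{1 - -475 - 25 \left(-19\right)^{3}}{-19 + \left(-19\right)^{3}} = 2927 + \frac{1 + 475 - -171475}{-19 - 6859} = 2927 + \frac{1 + 475 + 171475}{-6878} = 2927 - \frac{171951}{6878} = \frac{19959955}{6878}$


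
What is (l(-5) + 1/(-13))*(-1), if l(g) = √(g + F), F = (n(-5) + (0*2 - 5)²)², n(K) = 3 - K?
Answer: 1/13 - 2*√271 ≈ -32.847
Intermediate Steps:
F = 1089 (F = ((3 - 1*(-5)) + (0*2 - 5)²)² = ((3 + 5) + (0 - 5)²)² = (8 + (-5)²)² = (8 + 25)² = 33² = 1089)
l(g) = √(1089 + g) (l(g) = √(g + 1089) = √(1089 + g))
(l(-5) + 1/(-13))*(-1) = (√(1089 - 5) + 1/(-13))*(-1) = (√1084 - 1/13)*(-1) = (2*√271 - 1/13)*(-1) = (-1/13 + 2*√271)*(-1) = 1/13 - 2*√271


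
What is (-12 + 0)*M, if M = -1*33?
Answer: 396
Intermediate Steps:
M = -33
(-12 + 0)*M = (-12 + 0)*(-33) = -12*(-33) = 396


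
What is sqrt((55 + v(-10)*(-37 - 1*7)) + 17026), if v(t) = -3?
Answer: sqrt(17213) ≈ 131.20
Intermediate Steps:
sqrt((55 + v(-10)*(-37 - 1*7)) + 17026) = sqrt((55 - 3*(-37 - 1*7)) + 17026) = sqrt((55 - 3*(-37 - 7)) + 17026) = sqrt((55 - 3*(-44)) + 17026) = sqrt((55 + 132) + 17026) = sqrt(187 + 17026) = sqrt(17213)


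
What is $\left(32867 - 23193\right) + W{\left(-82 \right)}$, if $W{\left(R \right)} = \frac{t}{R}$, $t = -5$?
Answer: $\frac{793273}{82} \approx 9674.1$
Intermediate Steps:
$W{\left(R \right)} = - \frac{5}{R}$
$\left(32867 - 23193\right) + W{\left(-82 \right)} = \left(32867 - 23193\right) - \frac{5}{-82} = 9674 - - \frac{5}{82} = 9674 + \frac{5}{82} = \frac{793273}{82}$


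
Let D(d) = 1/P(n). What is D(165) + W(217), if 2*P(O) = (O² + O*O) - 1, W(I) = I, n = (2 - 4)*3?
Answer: 15409/71 ≈ 217.03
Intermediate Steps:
n = -6 (n = -2*3 = -6)
P(O) = -½ + O² (P(O) = ((O² + O*O) - 1)/2 = ((O² + O²) - 1)/2 = (2*O² - 1)/2 = (-1 + 2*O²)/2 = -½ + O²)
D(d) = 2/71 (D(d) = 1/(-½ + (-6)²) = 1/(-½ + 36) = 1/(71/2) = 2/71)
D(165) + W(217) = 2/71 + 217 = 15409/71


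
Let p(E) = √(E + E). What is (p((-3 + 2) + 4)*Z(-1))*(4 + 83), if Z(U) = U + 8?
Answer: 609*√6 ≈ 1491.7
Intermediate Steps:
Z(U) = 8 + U
p(E) = √2*√E (p(E) = √(2*E) = √2*√E)
(p((-3 + 2) + 4)*Z(-1))*(4 + 83) = ((√2*√((-3 + 2) + 4))*(8 - 1))*(4 + 83) = ((√2*√(-1 + 4))*7)*87 = ((√2*√3)*7)*87 = (√6*7)*87 = (7*√6)*87 = 609*√6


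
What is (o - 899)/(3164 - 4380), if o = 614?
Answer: 15/64 ≈ 0.23438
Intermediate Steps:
(o - 899)/(3164 - 4380) = (614 - 899)/(3164 - 4380) = -285/(-1216) = -285*(-1/1216) = 15/64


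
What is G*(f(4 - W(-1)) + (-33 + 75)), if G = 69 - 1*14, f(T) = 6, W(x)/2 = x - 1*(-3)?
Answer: 2640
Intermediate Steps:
W(x) = 6 + 2*x (W(x) = 2*(x - 1*(-3)) = 2*(x + 3) = 2*(3 + x) = 6 + 2*x)
G = 55 (G = 69 - 14 = 55)
G*(f(4 - W(-1)) + (-33 + 75)) = 55*(6 + (-33 + 75)) = 55*(6 + 42) = 55*48 = 2640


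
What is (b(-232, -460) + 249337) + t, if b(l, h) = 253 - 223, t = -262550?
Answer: -13183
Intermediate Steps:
b(l, h) = 30
(b(-232, -460) + 249337) + t = (30 + 249337) - 262550 = 249367 - 262550 = -13183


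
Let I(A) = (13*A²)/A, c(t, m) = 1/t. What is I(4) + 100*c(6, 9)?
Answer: 206/3 ≈ 68.667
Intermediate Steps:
I(A) = 13*A
I(4) + 100*c(6, 9) = 13*4 + 100/6 = 52 + 100*(⅙) = 52 + 50/3 = 206/3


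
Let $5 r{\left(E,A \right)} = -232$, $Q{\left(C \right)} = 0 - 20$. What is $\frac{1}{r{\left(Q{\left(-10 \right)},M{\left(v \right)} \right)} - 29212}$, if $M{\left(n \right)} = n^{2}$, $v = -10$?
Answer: $- \frac{5}{146292} \approx -3.4178 \cdot 10^{-5}$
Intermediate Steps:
$Q{\left(C \right)} = -20$ ($Q{\left(C \right)} = 0 - 20 = -20$)
$r{\left(E,A \right)} = - \frac{232}{5}$ ($r{\left(E,A \right)} = \frac{1}{5} \left(-232\right) = - \frac{232}{5}$)
$\frac{1}{r{\left(Q{\left(-10 \right)},M{\left(v \right)} \right)} - 29212} = \frac{1}{- \frac{232}{5} - 29212} = \frac{1}{- \frac{146292}{5}} = - \frac{5}{146292}$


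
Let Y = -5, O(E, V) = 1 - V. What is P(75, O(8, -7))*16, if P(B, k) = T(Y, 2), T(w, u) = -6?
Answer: -96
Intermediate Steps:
P(B, k) = -6
P(75, O(8, -7))*16 = -6*16 = -96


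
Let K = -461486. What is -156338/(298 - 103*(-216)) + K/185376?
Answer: -9846494111/1044871824 ≈ -9.4236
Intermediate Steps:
-156338/(298 - 103*(-216)) + K/185376 = -156338/(298 - 103*(-216)) - 461486/185376 = -156338/(298 + 22248) - 461486*1/185376 = -156338/22546 - 230743/92688 = -156338*1/22546 - 230743/92688 = -78169/11273 - 230743/92688 = -9846494111/1044871824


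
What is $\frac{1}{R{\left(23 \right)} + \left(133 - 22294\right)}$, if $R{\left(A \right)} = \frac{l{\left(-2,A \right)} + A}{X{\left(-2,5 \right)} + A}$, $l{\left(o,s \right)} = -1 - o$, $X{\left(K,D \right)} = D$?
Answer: $- \frac{7}{155121} \approx -4.5126 \cdot 10^{-5}$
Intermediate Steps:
$R{\left(A \right)} = \frac{1 + A}{5 + A}$ ($R{\left(A \right)} = \frac{\left(-1 - -2\right) + A}{5 + A} = \frac{\left(-1 + 2\right) + A}{5 + A} = \frac{1 + A}{5 + A}$)
$\frac{1}{R{\left(23 \right)} + \left(133 - 22294\right)} = \frac{1}{\frac{1 + 23}{5 + 23} + \left(133 - 22294\right)} = \frac{1}{\frac{1}{28} \cdot 24 + \left(133 - 22294\right)} = \frac{1}{\frac{1}{28} \cdot 24 - 22161} = \frac{1}{\frac{6}{7} - 22161} = \frac{1}{- \frac{155121}{7}} = - \frac{7}{155121}$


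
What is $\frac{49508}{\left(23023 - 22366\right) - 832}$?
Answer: $- \frac{49508}{175} \approx -282.9$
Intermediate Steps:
$\frac{49508}{\left(23023 - 22366\right) - 832} = \frac{49508}{657 - 832} = \frac{49508}{-175} = 49508 \left(- \frac{1}{175}\right) = - \frac{49508}{175}$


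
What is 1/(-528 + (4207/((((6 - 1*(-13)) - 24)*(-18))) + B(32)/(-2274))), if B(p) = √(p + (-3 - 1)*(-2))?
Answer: -559937036970/269472809794129 + 1023300*√10/269472809794129 ≈ -0.0020779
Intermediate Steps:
B(p) = √(8 + p) (B(p) = √(p - 4*(-2)) = √(p + 8) = √(8 + p))
1/(-528 + (4207/((((6 - 1*(-13)) - 24)*(-18))) + B(32)/(-2274))) = 1/(-528 + (4207/((((6 - 1*(-13)) - 24)*(-18))) + √(8 + 32)/(-2274))) = 1/(-528 + (4207/((((6 + 13) - 24)*(-18))) + √40*(-1/2274))) = 1/(-528 + (4207/(((19 - 24)*(-18))) + (2*√10)*(-1/2274))) = 1/(-528 + (4207/((-5*(-18))) - √10/1137)) = 1/(-528 + (4207/90 - √10/1137)) = 1/(-43313/90 - √10/1137)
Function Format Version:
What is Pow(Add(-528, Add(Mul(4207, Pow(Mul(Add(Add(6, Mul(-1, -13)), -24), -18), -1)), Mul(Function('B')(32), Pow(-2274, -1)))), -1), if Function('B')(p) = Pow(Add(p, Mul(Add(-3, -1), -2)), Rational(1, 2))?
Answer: Add(Rational(-559937036970, 269472809794129), Mul(Rational(1023300, 269472809794129), Pow(10, Rational(1, 2)))) ≈ -0.0020779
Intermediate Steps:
Function('B')(p) = Pow(Add(8, p), Rational(1, 2)) (Function('B')(p) = Pow(Add(p, Mul(-4, -2)), Rational(1, 2)) = Pow(Add(p, 8), Rational(1, 2)) = Pow(Add(8, p), Rational(1, 2)))
Pow(Add(-528, Add(Mul(4207, Pow(Mul(Add(Add(6, Mul(-1, -13)), -24), -18), -1)), Mul(Function('B')(32), Pow(-2274, -1)))), -1) = Pow(Add(-528, Add(Mul(4207, Pow(Mul(Add(Add(6, Mul(-1, -13)), -24), -18), -1)), Mul(Pow(Add(8, 32), Rational(1, 2)), Pow(-2274, -1)))), -1) = Pow(Add(-528, Add(Mul(4207, Pow(Mul(Add(Add(6, 13), -24), -18), -1)), Mul(Pow(40, Rational(1, 2)), Rational(-1, 2274)))), -1) = Pow(Add(-528, Add(Mul(4207, Pow(Mul(Add(19, -24), -18), -1)), Mul(Mul(2, Pow(10, Rational(1, 2))), Rational(-1, 2274)))), -1) = Pow(Add(-528, Add(Mul(4207, Pow(Mul(-5, -18), -1)), Mul(Rational(-1, 1137), Pow(10, Rational(1, 2))))), -1) = Pow(Add(-528, Add(Mul(4207, Pow(90, -1)), Mul(Rational(-1, 1137), Pow(10, Rational(1, 2))))), -1) = Pow(Add(-528, Add(Mul(4207, Rational(1, 90)), Mul(Rational(-1, 1137), Pow(10, Rational(1, 2))))), -1) = Pow(Add(-528, Add(Rational(4207, 90), Mul(Rational(-1, 1137), Pow(10, Rational(1, 2))))), -1) = Pow(Add(Rational(-43313, 90), Mul(Rational(-1, 1137), Pow(10, Rational(1, 2)))), -1)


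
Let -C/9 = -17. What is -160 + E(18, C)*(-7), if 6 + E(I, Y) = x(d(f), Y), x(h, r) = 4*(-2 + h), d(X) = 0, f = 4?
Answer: -62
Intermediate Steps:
C = 153 (C = -9*(-17) = 153)
x(h, r) = -8 + 4*h
E(I, Y) = -14 (E(I, Y) = -6 + (-8 + 4*0) = -6 + (-8 + 0) = -6 - 8 = -14)
-160 + E(18, C)*(-7) = -160 - 14*(-7) = -160 + 98 = -62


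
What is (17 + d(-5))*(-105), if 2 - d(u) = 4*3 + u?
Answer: -1260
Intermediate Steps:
d(u) = -10 - u (d(u) = 2 - (4*3 + u) = 2 - (12 + u) = 2 + (-12 - u) = -10 - u)
(17 + d(-5))*(-105) = (17 + (-10 - 1*(-5)))*(-105) = (17 + (-10 + 5))*(-105) = (17 - 5)*(-105) = 12*(-105) = -1260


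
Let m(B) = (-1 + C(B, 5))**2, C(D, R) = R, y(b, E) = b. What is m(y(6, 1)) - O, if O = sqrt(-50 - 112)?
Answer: 16 - 9*I*sqrt(2) ≈ 16.0 - 12.728*I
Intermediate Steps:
O = 9*I*sqrt(2) (O = sqrt(-162) = 9*I*sqrt(2) ≈ 12.728*I)
m(B) = 16 (m(B) = (-1 + 5)**2 = 4**2 = 16)
m(y(6, 1)) - O = 16 - 9*I*sqrt(2)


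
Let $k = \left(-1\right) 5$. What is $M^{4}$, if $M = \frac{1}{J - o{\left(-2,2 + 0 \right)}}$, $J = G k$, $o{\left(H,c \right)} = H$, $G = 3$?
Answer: $\frac{1}{28561} \approx 3.5013 \cdot 10^{-5}$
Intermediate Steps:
$k = -5$
$J = -15$ ($J = 3 \left(-5\right) = -15$)
$M = - \frac{1}{13}$ ($M = \frac{1}{-15 - -2} = \frac{1}{-15 + 2} = \frac{1}{-13} = - \frac{1}{13} \approx -0.076923$)
$M^{4} = \left(- \frac{1}{13}\right)^{4} = \frac{1}{28561}$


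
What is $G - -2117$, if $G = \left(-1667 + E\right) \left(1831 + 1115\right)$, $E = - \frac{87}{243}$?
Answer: $- \frac{132567833}{27} \approx -4.9099 \cdot 10^{6}$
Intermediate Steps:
$E = - \frac{29}{81}$ ($E = \left(-87\right) \frac{1}{243} = - \frac{29}{81} \approx -0.35802$)
$G = - \frac{132624992}{27}$ ($G = \left(-1667 - \frac{29}{81}\right) \left(1831 + 1115\right) = \left(- \frac{135056}{81}\right) 2946 = - \frac{132624992}{27} \approx -4.912 \cdot 10^{6}$)
$G - -2117 = - \frac{132624992}{27} - -2117 = - \frac{132624992}{27} + 2117 = - \frac{132567833}{27}$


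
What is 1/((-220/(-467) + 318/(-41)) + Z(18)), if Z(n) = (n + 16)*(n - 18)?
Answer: -19147/139486 ≈ -0.13727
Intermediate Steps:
Z(n) = (-18 + n)*(16 + n) (Z(n) = (16 + n)*(-18 + n) = (-18 + n)*(16 + n))
1/((-220/(-467) + 318/(-41)) + Z(18)) = 1/((-220/(-467) + 318/(-41)) + (-288 + 18**2 - 2*18)) = 1/((-220*(-1/467) + 318*(-1/41)) + (-288 + 324 - 36)) = 1/((220/467 - 318/41) + 0) = 1/(-139486/19147 + 0) = 1/(-139486/19147) = -19147/139486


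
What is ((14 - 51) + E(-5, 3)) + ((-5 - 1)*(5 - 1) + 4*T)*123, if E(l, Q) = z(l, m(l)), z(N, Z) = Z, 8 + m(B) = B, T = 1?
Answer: -2510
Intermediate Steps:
m(B) = -8 + B
E(l, Q) = -8 + l
((14 - 51) + E(-5, 3)) + ((-5 - 1)*(5 - 1) + 4*T)*123 = ((14 - 51) + (-8 - 5)) + ((-5 - 1)*(5 - 1) + 4*1)*123 = (-37 - 13) + (-6*4 + 4)*123 = -50 + (-24 + 4)*123 = -50 - 20*123 = -50 - 2460 = -2510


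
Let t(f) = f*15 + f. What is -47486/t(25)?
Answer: -23743/200 ≈ -118.71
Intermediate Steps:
t(f) = 16*f (t(f) = 15*f + f = 16*f)
-47486/t(25) = -47486/(16*25) = -47486/400 = -47486*1/400 = -23743/200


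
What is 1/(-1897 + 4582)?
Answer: 1/2685 ≈ 0.00037244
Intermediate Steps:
1/(-1897 + 4582) = 1/2685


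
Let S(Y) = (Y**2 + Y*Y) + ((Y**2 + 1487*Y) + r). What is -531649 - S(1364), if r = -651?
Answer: -8140754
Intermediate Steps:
S(Y) = -651 + 3*Y**2 + 1487*Y (S(Y) = (Y**2 + Y*Y) + ((Y**2 + 1487*Y) - 651) = (Y**2 + Y**2) + (-651 + Y**2 + 1487*Y) = 2*Y**2 + (-651 + Y**2 + 1487*Y) = -651 + 3*Y**2 + 1487*Y)
-531649 - S(1364) = -531649 - (-651 + 3*1364**2 + 1487*1364) = -531649 - (-651 + 3*1860496 + 2028268) = -531649 - (-651 + 5581488 + 2028268) = -531649 - 1*7609105 = -531649 - 7609105 = -8140754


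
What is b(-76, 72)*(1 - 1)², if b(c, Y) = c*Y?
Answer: 0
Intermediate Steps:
b(c, Y) = Y*c
b(-76, 72)*(1 - 1)² = (72*(-76))*(1 - 1)² = -5472*0² = -5472*0 = 0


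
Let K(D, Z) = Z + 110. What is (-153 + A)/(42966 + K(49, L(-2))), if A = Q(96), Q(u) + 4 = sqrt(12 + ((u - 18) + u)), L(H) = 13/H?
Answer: -314/86139 + 2*sqrt(186)/86139 ≈ -0.0033286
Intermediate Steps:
K(D, Z) = 110 + Z
Q(u) = -4 + sqrt(-6 + 2*u) (Q(u) = -4 + sqrt(12 + ((u - 18) + u)) = -4 + sqrt(12 + ((-18 + u) + u)) = -4 + sqrt(12 + (-18 + 2*u)) = -4 + sqrt(-6 + 2*u))
A = -4 + sqrt(186) (A = -4 + sqrt(-6 + 2*96) = -4 + sqrt(-6 + 192) = -4 + sqrt(186) ≈ 9.6382)
(-153 + A)/(42966 + K(49, L(-2))) = (-153 + (-4 + sqrt(186)))/(42966 + (110 + 13/(-2))) = (-157 + sqrt(186))/(42966 + (110 + 13*(-1/2))) = (-157 + sqrt(186))/(42966 + (110 - 13/2)) = (-157 + sqrt(186))/(42966 + 207/2) = (-157 + sqrt(186))/(86139/2) = (-157 + sqrt(186))*(2/86139) = -314/86139 + 2*sqrt(186)/86139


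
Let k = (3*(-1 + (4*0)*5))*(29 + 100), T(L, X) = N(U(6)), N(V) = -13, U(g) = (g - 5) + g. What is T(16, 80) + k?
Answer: -400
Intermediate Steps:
U(g) = -5 + 2*g (U(g) = (-5 + g) + g = -5 + 2*g)
T(L, X) = -13
k = -387 (k = (3*(-1 + 0*5))*129 = (3*(-1 + 0))*129 = (3*(-1))*129 = -3*129 = -387)
T(16, 80) + k = -13 - 387 = -400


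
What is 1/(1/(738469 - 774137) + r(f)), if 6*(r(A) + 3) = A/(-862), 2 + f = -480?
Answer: -46118724/134059471 ≈ -0.34402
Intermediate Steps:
f = -482 (f = -2 - 480 = -482)
r(A) = -3 - A/5172 (r(A) = -3 + (A/(-862))/6 = -3 + (A*(-1/862))/6 = -3 + (-A/862)/6 = -3 - A/5172)
1/(1/(738469 - 774137) + r(f)) = 1/(1/(738469 - 774137) + (-3 - 1/5172*(-482))) = 1/(1/(-35668) + (-3 + 241/2586)) = 1/(-1/35668 - 7517/2586) = 1/(-134059471/46118724) = -46118724/134059471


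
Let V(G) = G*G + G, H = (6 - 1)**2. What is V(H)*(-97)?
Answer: -63050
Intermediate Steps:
H = 25 (H = 5**2 = 25)
V(G) = G + G**2 (V(G) = G**2 + G = G + G**2)
V(H)*(-97) = (25*(1 + 25))*(-97) = (25*26)*(-97) = 650*(-97) = -63050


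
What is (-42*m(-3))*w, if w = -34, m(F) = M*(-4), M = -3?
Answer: 17136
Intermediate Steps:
m(F) = 12 (m(F) = -3*(-4) = 12)
(-42*m(-3))*w = -42*12*(-34) = -504*(-34) = 17136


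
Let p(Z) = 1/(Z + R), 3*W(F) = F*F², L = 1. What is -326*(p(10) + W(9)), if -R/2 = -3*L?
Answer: -633907/8 ≈ -79238.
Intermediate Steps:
R = 6 (R = -(-6) = -2*(-3) = 6)
W(F) = F³/3 (W(F) = (F*F²)/3 = F³/3)
p(Z) = 1/(6 + Z) (p(Z) = 1/(Z + 6) = 1/(6 + Z))
-326*(p(10) + W(9)) = -326*(1/(6 + 10) + (⅓)*9³) = -326*(1/16 + (⅓)*729) = -326*(1/16 + 243) = -326*3889/16 = -633907/8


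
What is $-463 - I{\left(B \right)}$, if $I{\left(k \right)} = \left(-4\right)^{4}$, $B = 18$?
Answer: $-719$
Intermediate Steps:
$I{\left(k \right)} = 256$
$-463 - I{\left(B \right)} = -463 - 256 = -719$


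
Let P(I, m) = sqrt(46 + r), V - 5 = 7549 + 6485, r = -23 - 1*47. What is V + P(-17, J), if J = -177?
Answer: 14039 + 2*I*sqrt(6) ≈ 14039.0 + 4.899*I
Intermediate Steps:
r = -70 (r = -23 - 47 = -70)
V = 14039 (V = 5 + (7549 + 6485) = 5 + 14034 = 14039)
P(I, m) = 2*I*sqrt(6) (P(I, m) = sqrt(46 - 70) = sqrt(-24) = 2*I*sqrt(6))
V + P(-17, J) = 14039 + 2*I*sqrt(6)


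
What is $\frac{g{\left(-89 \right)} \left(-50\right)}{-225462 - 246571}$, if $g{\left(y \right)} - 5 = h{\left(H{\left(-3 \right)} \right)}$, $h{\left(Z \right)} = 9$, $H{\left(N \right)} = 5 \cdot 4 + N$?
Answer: $\frac{700}{472033} \approx 0.0014829$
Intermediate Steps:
$H{\left(N \right)} = 20 + N$
$g{\left(y \right)} = 14$ ($g{\left(y \right)} = 5 + 9 = 14$)
$\frac{g{\left(-89 \right)} \left(-50\right)}{-225462 - 246571} = \frac{14 \left(-50\right)}{-225462 - 246571} = - \frac{700}{-225462 - 246571} = - \frac{700}{-472033} = \left(-700\right) \left(- \frac{1}{472033}\right) = \frac{700}{472033}$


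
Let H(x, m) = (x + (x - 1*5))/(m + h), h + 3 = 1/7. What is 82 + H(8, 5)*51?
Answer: 1719/5 ≈ 343.80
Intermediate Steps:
h = -20/7 (h = -3 + 1/7 = -20/7 ≈ -2.8571)
H(x, m) = (-5 + 2*x)/(-20/7 + m) (H(x, m) = (x + (x - 1*5))/(m - 20/7) = (x + (x - 5))/(-20/7 + m) = (x + (-5 + x))/(-20/7 + m) = (-5 + 2*x)/(-20/7 + m))
82 + H(8, 5)*51 = 82 + (7*(-5 + 2*8)/(-20 + 7*5))*51 = 82 + (7*(-5 + 16)/(-20 + 35))*51 = 82 + (7*11/15)*51 = 82 + (7*(1/15)*11)*51 = 82 + (77/15)*51 = 82 + 1309/5 = 1719/5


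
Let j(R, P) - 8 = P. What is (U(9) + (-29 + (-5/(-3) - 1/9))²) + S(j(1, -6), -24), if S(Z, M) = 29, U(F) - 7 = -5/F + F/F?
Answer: 63961/81 ≈ 789.64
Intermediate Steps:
j(R, P) = 8 + P
U(F) = 8 - 5/F (U(F) = 7 + (-5/F + F/F) = 7 + (-5/F + 1) = 7 + (1 - 5/F) = 8 - 5/F)
(U(9) + (-29 + (-5/(-3) - 1/9))²) + S(j(1, -6), -24) = ((8 - 5/9) + (-29 + (-5/(-3) - 1/9))²) + 29 = ((8 - 5*⅑) + (-29 + (-5*(-⅓) - 1*⅑))²) + 29 = ((8 - 5/9) + (-29 + (5/3 - ⅑))²) + 29 = (67/9 + (-29 + 14/9)²) + 29 = (67/9 + (-247/9)²) + 29 = (67/9 + 61009/81) + 29 = 61612/81 + 29 = 63961/81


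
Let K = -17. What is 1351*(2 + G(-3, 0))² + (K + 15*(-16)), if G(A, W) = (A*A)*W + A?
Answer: 1094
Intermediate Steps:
G(A, W) = A + W*A² (G(A, W) = A²*W + A = W*A² + A = A + W*A²)
1351*(2 + G(-3, 0))² + (K + 15*(-16)) = 1351*(2 - 3*(1 - 3*0))² + (-17 + 15*(-16)) = 1351*(2 - 3*(1 + 0))² + (-17 - 240) = 1351*(2 - 3*1)² - 257 = 1351*(2 - 3)² - 257 = 1351*(-1)² - 257 = 1351*1 - 257 = 1351 - 257 = 1094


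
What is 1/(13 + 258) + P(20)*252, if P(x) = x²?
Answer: 27316801/271 ≈ 1.0080e+5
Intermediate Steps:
1/(13 + 258) + P(20)*252 = 1/(13 + 258) + 20²*252 = 1/271 + 400*252 = 1/271 + 100800 = 27316801/271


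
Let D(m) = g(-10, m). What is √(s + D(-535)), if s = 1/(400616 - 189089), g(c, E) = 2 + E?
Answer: I*√2649819646670/70509 ≈ 23.087*I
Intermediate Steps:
D(m) = 2 + m
s = 1/211527 ≈ 4.7275e-6
√(s + D(-535)) = √(1/211527 + (2 - 535)) = √(1/211527 - 533) = √(-112743890/211527) = I*√2649819646670/70509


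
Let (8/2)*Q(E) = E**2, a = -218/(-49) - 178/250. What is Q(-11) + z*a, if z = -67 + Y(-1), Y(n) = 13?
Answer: -4202899/24500 ≈ -171.55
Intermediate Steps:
a = 22889/6125 (a = -218*(-1/49) - 178*1/250 = 218/49 - 89/125 = 22889/6125 ≈ 3.7370)
Q(E) = E**2/4
z = -54 (z = -67 + 13 = -54)
Q(-11) + z*a = (1/4)*(-11)**2 - 54*22889/6125 = (1/4)*121 - 1236006/6125 = 121/4 - 1236006/6125 = -4202899/24500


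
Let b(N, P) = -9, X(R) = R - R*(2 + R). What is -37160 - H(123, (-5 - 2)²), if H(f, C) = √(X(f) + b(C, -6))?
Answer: -37160 - I*√15261 ≈ -37160.0 - 123.54*I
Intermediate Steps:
X(R) = R - R*(2 + R)
H(f, C) = √(-9 - f*(1 + f)) (H(f, C) = √(-f*(1 + f) - 9) = √(-9 - f*(1 + f)))
-37160 - H(123, (-5 - 2)²) = -37160 - √(-9 - 1*123*(1 + 123)) = -37160 - √(-9 - 1*123*124) = -37160 - √(-9 - 15252) = -37160 - √(-15261) = -37160 - I*√15261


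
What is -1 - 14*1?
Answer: -15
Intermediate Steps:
-1 - 14*1 = -1 - 14 = -15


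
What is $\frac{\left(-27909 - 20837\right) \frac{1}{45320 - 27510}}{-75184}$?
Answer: $\frac{24373}{669513520} \approx 3.6404 \cdot 10^{-5}$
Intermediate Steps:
$\frac{\left(-27909 - 20837\right) \frac{1}{45320 - 27510}}{-75184} = - \frac{48746}{17810} \left(- \frac{1}{75184}\right) = \left(-48746\right) \frac{1}{17810} \left(- \frac{1}{75184}\right) = \left(- \frac{24373}{8905}\right) \left(- \frac{1}{75184}\right) = \frac{24373}{669513520}$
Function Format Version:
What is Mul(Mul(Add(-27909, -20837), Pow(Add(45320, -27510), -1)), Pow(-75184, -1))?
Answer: Rational(24373, 669513520) ≈ 3.6404e-5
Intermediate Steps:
Mul(Mul(Add(-27909, -20837), Pow(Add(45320, -27510), -1)), Pow(-75184, -1)) = Mul(Mul(-48746, Pow(17810, -1)), Rational(-1, 75184)) = Mul(Mul(-48746, Rational(1, 17810)), Rational(-1, 75184)) = Mul(Rational(-24373, 8905), Rational(-1, 75184)) = Rational(24373, 669513520)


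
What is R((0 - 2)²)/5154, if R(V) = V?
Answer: 2/2577 ≈ 0.00077610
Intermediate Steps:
R((0 - 2)²)/5154 = (0 - 2)²/5154 = (-2)²*(1/5154) = 4*(1/5154) = 2/2577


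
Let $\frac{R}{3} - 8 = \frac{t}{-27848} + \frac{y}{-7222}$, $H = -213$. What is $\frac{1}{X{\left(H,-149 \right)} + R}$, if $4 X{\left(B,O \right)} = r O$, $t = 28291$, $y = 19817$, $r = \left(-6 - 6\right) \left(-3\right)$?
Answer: $- \frac{100559128}{133570643703} \approx -0.00075285$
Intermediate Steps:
$r = 36$ ($r = \left(-12\right) \left(-3\right) = 36$)
$R = \frac{1279146945}{100559128}$ ($R = 24 + 3 \left(\frac{28291}{-27848} + \frac{19817}{-7222}\right) = 24 + 3 \left(28291 \left(- \frac{1}{27848}\right) + 19817 \left(- \frac{1}{7222}\right)\right) = 24 + 3 \left(- \frac{28291}{27848} - \frac{19817}{7222}\right) = 24 + 3 \left(- \frac{378090709}{100559128}\right) = 24 - \frac{1134272127}{100559128} = \frac{1279146945}{100559128} \approx 12.72$)
$X{\left(B,O \right)} = 9 O$ ($X{\left(B,O \right)} = \frac{36 O}{4} = 9 O$)
$\frac{1}{X{\left(H,-149 \right)} + R} = \frac{1}{9 \left(-149\right) + \frac{1279146945}{100559128}} = \frac{1}{-1341 + \frac{1279146945}{100559128}} = \frac{1}{- \frac{133570643703}{100559128}} = - \frac{100559128}{133570643703}$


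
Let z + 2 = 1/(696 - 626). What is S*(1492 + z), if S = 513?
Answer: 53506413/70 ≈ 7.6438e+5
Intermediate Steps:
z = -139/70 (z = -2 + 1/(696 - 626) = -2 + 1/70 = -139/70 ≈ -1.9857)
S*(1492 + z) = 513*(1492 - 139/70) = 513*(104301/70) = 53506413/70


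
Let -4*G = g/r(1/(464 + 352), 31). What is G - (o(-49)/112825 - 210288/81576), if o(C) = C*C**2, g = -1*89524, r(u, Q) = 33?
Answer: 87159167692/127830725 ≈ 681.83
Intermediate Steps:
g = -89524
o(C) = C**3
G = 22381/33 (G = -(-22381)/33 = -1/4*(-89524/33) = 22381/33 ≈ 678.21)
G - (o(-49)/112825 - 210288/81576) = 22381/33 - ((-49)**3/112825 - 210288/81576) = 22381/33 - (-117649*1/112825 - 210288*1/81576) = 22381/33 - (-117649/112825 - 8762/3399) = 22381/33 - 1*(-1388461601/383492175) = 22381/33 + 1388461601/383492175 = 87159167692/127830725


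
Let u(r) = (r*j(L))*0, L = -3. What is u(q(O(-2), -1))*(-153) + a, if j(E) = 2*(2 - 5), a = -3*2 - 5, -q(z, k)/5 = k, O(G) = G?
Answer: -11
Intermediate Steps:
q(z, k) = -5*k
a = -11 (a = -6 - 5 = -11)
j(E) = -6 (j(E) = 2*(-3) = -6)
u(r) = 0 (u(r) = (r*(-6))*0 = -6*r*0 = 0)
u(q(O(-2), -1))*(-153) + a = 0*(-153) - 11 = 0 - 11 = -11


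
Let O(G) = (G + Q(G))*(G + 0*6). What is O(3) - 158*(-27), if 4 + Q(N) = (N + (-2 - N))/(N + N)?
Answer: 4262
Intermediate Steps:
Q(N) = -4 - 1/N (Q(N) = -4 + (N + (-2 - N))/(N + N) = -4 - 2*1/(2*N) = -4 - 1/N)
O(G) = G*(-4 + G - 1/G) (O(G) = (G + (-4 - 1/G))*(G + 0*6) = (-4 + G - 1/G)*(G + 0) = (-4 + G - 1/G)*G = G*(-4 + G - 1/G))
O(3) - 158*(-27) = (-1 + 3*(-4 + 3)) - 158*(-27) = (-1 + 3*(-1)) + 4266 = (-1 - 3) + 4266 = -4 + 4266 = 4262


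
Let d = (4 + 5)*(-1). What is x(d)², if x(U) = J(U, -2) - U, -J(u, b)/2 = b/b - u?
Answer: 121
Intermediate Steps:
J(u, b) = -2 + 2*u (J(u, b) = -2*(b/b - u) = -2*(1 - u) = -2 + 2*u)
d = -9 (d = 9*(-1) = -9)
x(U) = -2 + U (x(U) = (-2 + 2*U) - U = -2 + U)
x(d)² = (-2 - 9)² = (-11)² = 121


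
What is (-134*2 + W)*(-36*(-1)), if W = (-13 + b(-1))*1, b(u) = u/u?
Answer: -10080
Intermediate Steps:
b(u) = 1
W = -12 (W = (-13 + 1)*1 = -12*1 = -12)
(-134*2 + W)*(-36*(-1)) = (-134*2 - 12)*(-36*(-1)) = (-268 - 12)*36 = -280*36 = -10080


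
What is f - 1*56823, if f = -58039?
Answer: -114862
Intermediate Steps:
f - 1*56823 = -58039 - 1*56823 = -58039 - 56823 = -114862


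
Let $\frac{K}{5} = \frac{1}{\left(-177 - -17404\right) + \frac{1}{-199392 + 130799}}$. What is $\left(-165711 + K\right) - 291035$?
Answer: $- \frac{107942929183619}{236330322} \approx -4.5675 \cdot 10^{5}$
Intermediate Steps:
$K = \frac{68593}{236330322}$ ($K = \frac{5}{\left(-177 - -17404\right) + \frac{1}{-199392 + 130799}} = \frac{5}{\left(-177 + 17404\right) + \frac{1}{-68593}} = \frac{5}{17227 - \frac{1}{68593}} = \frac{5}{\frac{1181651610}{68593}} = 5 \cdot \frac{68593}{1181651610} = \frac{68593}{236330322} \approx 0.00029024$)
$\left(-165711 + K\right) - 291035 = \left(-165711 + \frac{68593}{236330322}\right) - 291035 = - \frac{39162533920349}{236330322} - 291035 = - \frac{107942929183619}{236330322}$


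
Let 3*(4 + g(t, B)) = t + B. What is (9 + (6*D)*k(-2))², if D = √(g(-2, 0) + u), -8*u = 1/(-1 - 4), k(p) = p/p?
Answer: (90 + I*√16710)²/100 ≈ -86.1 + 232.68*I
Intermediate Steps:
k(p) = 1
u = 1/40 (u = -1/(8*(-1 - 4)) = -⅛/(-5) = -⅛*(-⅕) = 1/40 ≈ 0.025000)
g(t, B) = -4 + B/3 + t/3 (g(t, B) = -4 + (t + B)/3 = -4 + (B + t)/3 = -4 + (B/3 + t/3) = -4 + B/3 + t/3)
D = I*√16710/60 (D = √((-4 + (⅓)*0 + (⅓)*(-2)) + 1/40) = √((-4 + 0 - ⅔) + 1/40) = √(-14/3 + 1/40) = √(-557/120) = I*√16710/60 ≈ 2.1545*I)
(9 + (6*D)*k(-2))² = (9 + (6*(I*√16710/60))*1)² = (9 + (I*√16710/10)*1)² = (9 + I*√16710/10)²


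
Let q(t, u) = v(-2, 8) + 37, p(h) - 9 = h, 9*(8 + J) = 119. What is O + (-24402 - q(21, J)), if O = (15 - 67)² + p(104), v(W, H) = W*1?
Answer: -21620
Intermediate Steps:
J = 47/9 (J = -8 + (⅑)*119 = -8 + 119/9 = 47/9 ≈ 5.2222)
p(h) = 9 + h
v(W, H) = W
q(t, u) = 35 (q(t, u) = -2 + 37 = 35)
O = 2817 (O = (15 - 67)² + (9 + 104) = (-52)² + 113 = 2704 + 113 = 2817)
O + (-24402 - q(21, J)) = 2817 + (-24402 - 1*35) = 2817 + (-24402 - 35) = 2817 - 24437 = -21620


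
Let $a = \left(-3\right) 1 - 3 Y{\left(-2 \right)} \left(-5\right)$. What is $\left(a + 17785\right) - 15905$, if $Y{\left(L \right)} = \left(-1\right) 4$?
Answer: $2060$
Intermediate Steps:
$Y{\left(L \right)} = -4$
$a = 180$ ($a = \left(-3\right) 1 \left(-3\right) \left(-4\right) \left(-5\right) = - 3 \cdot 12 \left(-5\right) = \left(-3\right) \left(-60\right) = 180$)
$\left(a + 17785\right) - 15905 = \left(180 + 17785\right) - 15905 = 17965 - 15905 = 2060$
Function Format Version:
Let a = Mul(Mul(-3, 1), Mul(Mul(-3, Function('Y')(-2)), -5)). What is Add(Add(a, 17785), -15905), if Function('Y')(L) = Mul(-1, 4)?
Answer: 2060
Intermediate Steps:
Function('Y')(L) = -4
a = 180 (a = Mul(Mul(-3, 1), Mul(Mul(-3, -4), -5)) = Mul(-3, Mul(12, -5)) = Mul(-3, -60) = 180)
Add(Add(a, 17785), -15905) = Add(Add(180, 17785), -15905) = Add(17965, -15905) = 2060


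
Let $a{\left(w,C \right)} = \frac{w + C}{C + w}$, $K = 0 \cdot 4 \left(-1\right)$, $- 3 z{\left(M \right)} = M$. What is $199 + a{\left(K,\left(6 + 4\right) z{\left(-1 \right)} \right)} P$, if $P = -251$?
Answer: $-52$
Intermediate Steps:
$z{\left(M \right)} = - \frac{M}{3}$
$K = 0$ ($K = 0 \left(-1\right) = 0$)
$a{\left(w,C \right)} = 1$ ($a{\left(w,C \right)} = \frac{C + w}{C + w} = 1$)
$199 + a{\left(K,\left(6 + 4\right) z{\left(-1 \right)} \right)} P = 199 + 1 \left(-251\right) = 199 - 251 = -52$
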